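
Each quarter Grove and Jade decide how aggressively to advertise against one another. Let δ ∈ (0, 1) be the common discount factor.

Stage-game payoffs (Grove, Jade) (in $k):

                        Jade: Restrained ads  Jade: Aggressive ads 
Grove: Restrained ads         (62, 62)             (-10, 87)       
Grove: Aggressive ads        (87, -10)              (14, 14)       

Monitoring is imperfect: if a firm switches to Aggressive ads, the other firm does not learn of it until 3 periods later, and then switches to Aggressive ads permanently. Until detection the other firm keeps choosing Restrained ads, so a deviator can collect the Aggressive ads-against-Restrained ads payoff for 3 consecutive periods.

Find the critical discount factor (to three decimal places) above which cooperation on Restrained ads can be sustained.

Deviating for the 3 undetected periods gains 87−62 = 25 per period over cooperation, then loses 62−14 = 48 per period forever once punishment starts.
Gain: 25(1 + δ + … + δ^2); loss: 48·δ^3/(1−δ).
No profitable deviation ⇔ 25(1−δ^3) ≤ 48·δ^3, i.e. δ^3 ≥ 25/(25+48) = 25/73.
Hence δ ≥ (25/73)^(1/3) ≈ 0.700.

0.700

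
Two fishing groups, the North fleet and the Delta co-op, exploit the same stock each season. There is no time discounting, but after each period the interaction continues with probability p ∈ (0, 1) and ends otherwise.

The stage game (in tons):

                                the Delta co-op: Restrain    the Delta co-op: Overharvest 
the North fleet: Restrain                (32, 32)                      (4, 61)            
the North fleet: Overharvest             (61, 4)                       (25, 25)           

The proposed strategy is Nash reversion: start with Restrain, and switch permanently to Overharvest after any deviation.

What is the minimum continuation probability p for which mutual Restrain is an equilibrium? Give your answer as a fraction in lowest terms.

Expected cooperation value is 32 + p·32 + p²·32 + … = 32/(1−p); deviation gives 61 + p·25/(1−p).
32 ≥ 61(1−p) + 25p ⇒ 36p ≥ 29 ⇒ p ≥ 29/36.

29/36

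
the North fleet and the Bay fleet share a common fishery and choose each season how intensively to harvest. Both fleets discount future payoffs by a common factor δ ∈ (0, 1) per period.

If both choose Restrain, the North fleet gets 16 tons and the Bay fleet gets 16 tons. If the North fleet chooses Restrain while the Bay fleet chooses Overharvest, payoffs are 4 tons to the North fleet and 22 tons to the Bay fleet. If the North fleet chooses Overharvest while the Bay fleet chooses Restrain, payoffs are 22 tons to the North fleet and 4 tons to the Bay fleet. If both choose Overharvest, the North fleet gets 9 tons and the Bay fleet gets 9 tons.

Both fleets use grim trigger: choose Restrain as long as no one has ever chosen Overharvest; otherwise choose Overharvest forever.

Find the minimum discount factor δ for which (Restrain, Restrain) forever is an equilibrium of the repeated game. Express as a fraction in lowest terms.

6/13

Under grim trigger the critical discount factor is (T−C)/(T−P) with T = 22, C = 16, P = 9.
δ* = (22−16)/(22−9) = 6/13.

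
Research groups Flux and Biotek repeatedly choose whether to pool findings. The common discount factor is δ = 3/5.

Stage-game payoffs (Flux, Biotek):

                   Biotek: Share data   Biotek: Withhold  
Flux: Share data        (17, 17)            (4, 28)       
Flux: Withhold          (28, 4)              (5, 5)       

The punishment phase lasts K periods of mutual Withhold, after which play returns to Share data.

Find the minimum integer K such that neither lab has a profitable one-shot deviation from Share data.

2

IC: δ(1−δ^K)/(1−δ) ≥ (28−17)/(17−5) = 11/12.
With δ = 3/5: need 1 − δ^K ≥ 11/12·(1−3/5)/(3/5), i.e. δ^K ≤ 0.3889.
Since (3/5)^1 = 0.6000 and (3/5)^2 = 0.3600, the smallest such K is 2.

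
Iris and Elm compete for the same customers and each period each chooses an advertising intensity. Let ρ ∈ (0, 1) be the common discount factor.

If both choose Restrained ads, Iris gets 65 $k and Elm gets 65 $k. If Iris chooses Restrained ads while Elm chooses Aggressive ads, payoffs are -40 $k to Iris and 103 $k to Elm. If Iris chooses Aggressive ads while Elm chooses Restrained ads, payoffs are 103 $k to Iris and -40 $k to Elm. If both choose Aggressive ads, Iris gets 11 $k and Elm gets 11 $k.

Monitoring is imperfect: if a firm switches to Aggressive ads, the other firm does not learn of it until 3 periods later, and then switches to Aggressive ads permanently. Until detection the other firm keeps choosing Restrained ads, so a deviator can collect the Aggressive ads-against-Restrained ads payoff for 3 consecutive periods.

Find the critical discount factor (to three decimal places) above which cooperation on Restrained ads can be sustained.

0.745

The best deviation is to choose Aggressive ads for all 3 undetected periods, earning 103 each, then 11 forever once detected.
Deviation value: 103(1−ρ^3)/(1−ρ) + 11ρ^3/(1−ρ); cooperation value: 65/(1−ρ).
IC: 65 ≥ 103(1−ρ^3) + 11ρ^3 = 103 − 92ρ^3.
So ρ^3 ≥ 38/92 = 19/46, giving ρ ≥ (19/46)^(1/3) ≈ 0.745.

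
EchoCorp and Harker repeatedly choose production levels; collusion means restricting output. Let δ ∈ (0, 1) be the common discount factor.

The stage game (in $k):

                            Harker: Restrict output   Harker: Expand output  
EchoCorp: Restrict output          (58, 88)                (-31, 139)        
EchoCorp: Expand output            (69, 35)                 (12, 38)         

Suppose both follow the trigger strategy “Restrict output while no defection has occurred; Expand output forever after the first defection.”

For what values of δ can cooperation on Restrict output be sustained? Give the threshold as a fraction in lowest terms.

For EchoCorp: deviation gain 69−58 = 11, per-period punishment loss 58−12 = 46. IC gives δ ≥ 11/57.
For Harker: gain 51, loss 50 per period, so δ ≥ 51/101.
The tighter constraint is Harker's, so cooperation needs δ ≥ 51/101.

51/101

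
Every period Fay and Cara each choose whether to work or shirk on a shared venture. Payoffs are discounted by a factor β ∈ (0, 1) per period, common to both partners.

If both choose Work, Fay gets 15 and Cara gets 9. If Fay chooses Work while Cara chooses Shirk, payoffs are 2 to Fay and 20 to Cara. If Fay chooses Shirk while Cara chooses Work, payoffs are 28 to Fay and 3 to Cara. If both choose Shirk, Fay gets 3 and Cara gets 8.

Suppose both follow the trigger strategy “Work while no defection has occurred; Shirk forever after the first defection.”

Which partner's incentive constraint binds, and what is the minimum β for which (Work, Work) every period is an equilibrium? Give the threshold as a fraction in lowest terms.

Fay: cooperation gives 15 each period; deviation gives 28 once then 3 forever.
  15/(1−β) ≥ 28 + 3β/(1−β) ⇒ β ≥ 13/25.
Cara: cooperation gives 9 each period; deviation gives 20 once then 8 forever.
  β ≥ 11/12.
Both must hold, so the binding constraint is Cara's: β ≥ 11/12.

Cara; β ≥ 11/12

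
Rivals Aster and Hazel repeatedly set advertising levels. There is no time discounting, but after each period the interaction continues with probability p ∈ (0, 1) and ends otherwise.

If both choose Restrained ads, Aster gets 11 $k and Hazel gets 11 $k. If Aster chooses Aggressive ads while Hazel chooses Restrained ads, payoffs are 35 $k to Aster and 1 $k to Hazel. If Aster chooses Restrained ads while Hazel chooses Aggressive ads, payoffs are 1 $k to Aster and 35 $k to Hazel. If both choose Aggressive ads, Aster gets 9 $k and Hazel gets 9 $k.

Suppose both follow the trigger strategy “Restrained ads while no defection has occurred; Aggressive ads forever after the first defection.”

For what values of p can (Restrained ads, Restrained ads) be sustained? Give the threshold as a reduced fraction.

Expected cooperation value is 11 + p·11 + p²·11 + … = 11/(1−p); deviation gives 35 + p·9/(1−p).
11 ≥ 35(1−p) + 9p ⇒ 26p ≥ 24 ⇒ p ≥ 24/26 = 12/13.

12/13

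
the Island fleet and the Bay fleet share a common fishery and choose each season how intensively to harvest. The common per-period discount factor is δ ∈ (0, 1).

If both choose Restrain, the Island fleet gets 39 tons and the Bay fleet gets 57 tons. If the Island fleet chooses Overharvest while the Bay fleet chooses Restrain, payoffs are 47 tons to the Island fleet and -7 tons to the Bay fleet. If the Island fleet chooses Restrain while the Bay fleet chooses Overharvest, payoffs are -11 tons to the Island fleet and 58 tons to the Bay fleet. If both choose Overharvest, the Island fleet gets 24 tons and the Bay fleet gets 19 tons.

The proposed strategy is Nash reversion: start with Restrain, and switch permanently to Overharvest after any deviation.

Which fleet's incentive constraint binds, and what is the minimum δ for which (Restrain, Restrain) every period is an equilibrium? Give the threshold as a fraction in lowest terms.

the Island fleet's threshold: (47−39)/(47−24) = 8/23.
the Bay fleet's threshold: (58−57)/(58−19) = 1/39.
8/23 > 1/39, so the Island fleet binds and δ* = 8/23.

the Island fleet; δ ≥ 8/23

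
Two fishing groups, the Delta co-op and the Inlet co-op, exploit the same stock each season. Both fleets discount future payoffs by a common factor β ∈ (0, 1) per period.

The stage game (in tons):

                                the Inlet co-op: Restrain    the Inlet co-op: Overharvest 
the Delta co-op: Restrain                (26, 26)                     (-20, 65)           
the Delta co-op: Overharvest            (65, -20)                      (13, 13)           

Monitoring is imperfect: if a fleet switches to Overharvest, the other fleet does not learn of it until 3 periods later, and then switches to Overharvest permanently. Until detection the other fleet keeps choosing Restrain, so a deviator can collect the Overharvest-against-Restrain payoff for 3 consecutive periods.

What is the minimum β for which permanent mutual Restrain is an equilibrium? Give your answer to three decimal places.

0.909

A deviator earns 65 for 3 periods, then 13 forever; cooperating earns 26 forever. Multiplying the IC by (1−β):
26 ≥ 65(1−β^3) + 13β^3, so 52·β^3 ≥ 39 and β^3 ≥ 3/4.
β ≥ (3/4)^(1/3) ≈ 0.909.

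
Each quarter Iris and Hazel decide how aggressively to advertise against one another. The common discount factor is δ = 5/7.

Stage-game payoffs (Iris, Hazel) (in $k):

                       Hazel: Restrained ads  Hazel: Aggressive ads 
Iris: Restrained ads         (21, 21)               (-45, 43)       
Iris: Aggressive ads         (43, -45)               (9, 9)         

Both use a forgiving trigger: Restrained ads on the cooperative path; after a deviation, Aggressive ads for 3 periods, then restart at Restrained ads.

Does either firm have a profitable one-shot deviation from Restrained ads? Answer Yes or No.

Yes

Comparing payoff streams over the 4 periods until play realigns: cooperate → 21(1+δ+…+δ^3); deviate → 43 + 9(δ+…+δ^3).
Cooperation is sustained iff (21−9)(δ+…+δ^3) ≥ 43−21.
δ+…+δ^3 = 5/7·(1−(5/7)^3)/(1−5/7) = 1.5889, and (43−21)/(21−9) = 1.8333.
1.5889 < 1.8333, so cooperation is not sustainable.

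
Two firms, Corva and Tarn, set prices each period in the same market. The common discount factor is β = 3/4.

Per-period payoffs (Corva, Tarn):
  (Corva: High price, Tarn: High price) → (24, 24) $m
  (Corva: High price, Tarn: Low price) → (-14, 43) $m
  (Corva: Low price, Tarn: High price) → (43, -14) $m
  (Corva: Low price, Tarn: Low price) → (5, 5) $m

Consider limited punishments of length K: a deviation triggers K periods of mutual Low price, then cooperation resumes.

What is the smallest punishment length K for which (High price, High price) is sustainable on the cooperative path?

2

IC: β(1−β^K)/(1−β) ≥ (43−24)/(24−5) = 1.
With β = 3/4: need 1 − β^K ≥ 1·(1−3/4)/(3/4), i.e. β^K ≤ 0.6667.
Since (3/4)^1 = 0.7500 and (3/4)^2 = 0.5625, the smallest such K is 2.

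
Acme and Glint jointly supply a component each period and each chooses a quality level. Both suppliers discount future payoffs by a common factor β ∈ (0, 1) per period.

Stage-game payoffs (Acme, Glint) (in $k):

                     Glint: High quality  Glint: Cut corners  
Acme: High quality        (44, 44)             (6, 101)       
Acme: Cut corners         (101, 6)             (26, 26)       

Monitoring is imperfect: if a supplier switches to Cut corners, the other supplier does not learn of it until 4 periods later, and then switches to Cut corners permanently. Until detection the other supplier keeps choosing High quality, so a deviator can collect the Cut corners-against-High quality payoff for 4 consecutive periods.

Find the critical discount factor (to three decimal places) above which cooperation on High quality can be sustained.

The best deviation is to choose Cut corners for all 4 undetected periods, earning 101 each, then 26 forever once detected.
Deviation value: 101(1−β^4)/(1−β) + 26β^4/(1−β); cooperation value: 44/(1−β).
IC: 44 ≥ 101(1−β^4) + 26β^4 = 101 − 75β^4.
So β^4 ≥ 57/75 = 19/25, giving β ≥ (19/25)^(1/4) ≈ 0.934.

0.934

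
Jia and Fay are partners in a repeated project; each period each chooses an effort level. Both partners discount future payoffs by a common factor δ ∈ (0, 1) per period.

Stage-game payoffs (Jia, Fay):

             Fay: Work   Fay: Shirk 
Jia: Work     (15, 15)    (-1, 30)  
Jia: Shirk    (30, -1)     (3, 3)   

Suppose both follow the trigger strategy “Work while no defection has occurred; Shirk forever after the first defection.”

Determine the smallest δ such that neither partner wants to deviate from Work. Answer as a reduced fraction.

5/9

Cooperation forever yields 15 each period: 15/(1−δ).
Deviating yields 30 once, then 3 forever: 30 + 3δ/(1−δ).
No profitable deviation requires 15/(1−δ) ≥ 30 + 3δ/(1−δ).
Multiplying by (1−δ): 15 ≥ 30(1−δ) + 3δ = 30 − 27δ.
So 27δ ≥ 15, i.e. δ ≥ 15/27 = 5/9.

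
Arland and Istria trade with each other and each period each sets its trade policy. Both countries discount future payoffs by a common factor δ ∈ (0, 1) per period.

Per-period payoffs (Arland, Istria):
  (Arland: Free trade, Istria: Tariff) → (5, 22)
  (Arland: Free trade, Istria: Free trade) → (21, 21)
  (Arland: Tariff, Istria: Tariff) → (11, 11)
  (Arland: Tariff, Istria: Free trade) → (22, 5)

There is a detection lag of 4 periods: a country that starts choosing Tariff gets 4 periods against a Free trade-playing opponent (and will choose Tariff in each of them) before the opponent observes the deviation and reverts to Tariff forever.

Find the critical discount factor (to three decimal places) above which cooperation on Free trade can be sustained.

A deviator earns 22 for 4 periods, then 11 forever; cooperating earns 21 forever. Multiplying the IC by (1−δ):
21 ≥ 22(1−δ^4) + 11δ^4, so 11·δ^4 ≥ 1 and δ^4 ≥ 1/11.
δ ≥ (1/11)^(1/4) ≈ 0.549.

0.549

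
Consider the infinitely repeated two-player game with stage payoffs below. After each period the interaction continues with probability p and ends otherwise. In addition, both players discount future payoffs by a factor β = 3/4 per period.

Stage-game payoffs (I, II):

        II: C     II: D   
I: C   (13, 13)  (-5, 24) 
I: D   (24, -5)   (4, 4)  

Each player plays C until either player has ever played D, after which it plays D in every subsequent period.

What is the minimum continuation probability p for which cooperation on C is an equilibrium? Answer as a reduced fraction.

11/15

With continuation probability p and discount β, the effective per-period discount factor is βp.
Grim-trigger IC: βp ≥ (24−13)/(24−4) = 11/20.
So p ≥ (11/20)/(3/4) = 11/15.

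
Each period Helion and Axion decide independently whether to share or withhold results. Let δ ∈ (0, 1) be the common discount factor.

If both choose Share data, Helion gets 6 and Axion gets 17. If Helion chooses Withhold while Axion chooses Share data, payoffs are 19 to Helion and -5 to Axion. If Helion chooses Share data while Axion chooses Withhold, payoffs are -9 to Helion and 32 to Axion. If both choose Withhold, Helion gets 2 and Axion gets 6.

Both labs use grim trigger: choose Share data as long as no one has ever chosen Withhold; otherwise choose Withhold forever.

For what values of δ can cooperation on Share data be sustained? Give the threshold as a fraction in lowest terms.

13/17

Helion's threshold: (19−6)/(19−2) = 13/17.
Axion's threshold: (32−17)/(32−6) = 15/26.
13/17 > 15/26, so Helion binds and δ* = 13/17.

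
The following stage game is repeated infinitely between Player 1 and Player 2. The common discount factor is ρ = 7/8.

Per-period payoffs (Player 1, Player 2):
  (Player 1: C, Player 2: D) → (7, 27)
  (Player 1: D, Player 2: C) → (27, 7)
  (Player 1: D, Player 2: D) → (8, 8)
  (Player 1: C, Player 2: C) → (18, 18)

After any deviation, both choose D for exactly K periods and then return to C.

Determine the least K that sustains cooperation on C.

Need Σ_{k=1}^{K} ρ^k ≥ (27−18)/(18−8) = 0.9000 at ρ = 7/8.
At K = 1 the sum is 0.8750 < 0.9000; at K = 2 it is 1.6406 ≥ 0.9000.
So the minimum punishment length is K = 2.

2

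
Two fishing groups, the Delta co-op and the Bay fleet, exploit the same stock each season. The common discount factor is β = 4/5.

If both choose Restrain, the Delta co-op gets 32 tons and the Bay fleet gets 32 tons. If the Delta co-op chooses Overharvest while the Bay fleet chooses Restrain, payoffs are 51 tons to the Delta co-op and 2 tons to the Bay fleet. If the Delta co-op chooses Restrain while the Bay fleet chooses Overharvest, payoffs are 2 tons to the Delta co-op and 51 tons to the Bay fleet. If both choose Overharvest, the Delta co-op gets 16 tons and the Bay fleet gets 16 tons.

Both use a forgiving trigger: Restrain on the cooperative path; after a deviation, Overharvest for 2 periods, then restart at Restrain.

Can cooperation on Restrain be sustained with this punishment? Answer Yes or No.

Yes

Comparing payoff streams over the 3 periods until play realigns: cooperate → 32(1+β+…+β^2); deviate → 51 + 16(β+…+β^2).
Cooperation is sustained iff (32−16)(β+…+β^2) ≥ 51−32.
β+…+β^2 = 4/5·(1−(4/5)^2)/(1−4/5) = 1.4400, and (51−32)/(32−16) = 1.1875.
1.4400 ≥ 1.1875, so cooperation is sustainable.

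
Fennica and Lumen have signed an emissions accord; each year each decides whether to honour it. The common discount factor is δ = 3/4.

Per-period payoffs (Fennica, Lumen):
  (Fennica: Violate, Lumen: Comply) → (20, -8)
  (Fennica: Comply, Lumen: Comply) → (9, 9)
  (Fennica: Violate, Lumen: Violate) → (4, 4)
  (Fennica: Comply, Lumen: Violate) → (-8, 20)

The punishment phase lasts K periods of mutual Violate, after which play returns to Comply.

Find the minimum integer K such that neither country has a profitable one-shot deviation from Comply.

No profitable deviation requires (9−4)(δ+…+δ^K) ≥ 20−9, i.e. δ+…+δ^K ≥ 11/5 ≈ 2.2000.
With δ = 3/4, the partial sums are K=1: 0.7500, K=2: 1.3125, K=3: 1.7344, K=4: 2.0508, K=5: 2.2881.
K = 5 is the first length at which the sum reaches 2.2000.

5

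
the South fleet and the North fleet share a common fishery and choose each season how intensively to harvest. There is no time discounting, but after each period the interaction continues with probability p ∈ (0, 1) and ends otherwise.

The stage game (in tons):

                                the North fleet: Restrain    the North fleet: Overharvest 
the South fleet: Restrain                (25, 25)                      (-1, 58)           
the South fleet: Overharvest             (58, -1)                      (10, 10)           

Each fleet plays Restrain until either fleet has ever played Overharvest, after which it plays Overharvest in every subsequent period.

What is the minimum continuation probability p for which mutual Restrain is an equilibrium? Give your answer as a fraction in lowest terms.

11/16

With no time discounting, the continuation probability p plays the role of the discount factor.
Grim-trigger IC: 25/(1−p) ≥ 58 + 10p/(1−p) ⇒ p ≥ (58−25)/(58−10) = 11/16.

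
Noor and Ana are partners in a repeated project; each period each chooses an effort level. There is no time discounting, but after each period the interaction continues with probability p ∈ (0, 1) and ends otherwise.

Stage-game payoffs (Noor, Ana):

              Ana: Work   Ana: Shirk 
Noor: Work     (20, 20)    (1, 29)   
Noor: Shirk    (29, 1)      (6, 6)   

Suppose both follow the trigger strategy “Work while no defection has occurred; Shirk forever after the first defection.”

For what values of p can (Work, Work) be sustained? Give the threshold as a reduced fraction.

Expected cooperation value is 20 + p·20 + p²·20 + … = 20/(1−p); deviation gives 29 + p·6/(1−p).
20 ≥ 29(1−p) + 6p ⇒ 23p ≥ 9 ⇒ p ≥ 9/23.

9/23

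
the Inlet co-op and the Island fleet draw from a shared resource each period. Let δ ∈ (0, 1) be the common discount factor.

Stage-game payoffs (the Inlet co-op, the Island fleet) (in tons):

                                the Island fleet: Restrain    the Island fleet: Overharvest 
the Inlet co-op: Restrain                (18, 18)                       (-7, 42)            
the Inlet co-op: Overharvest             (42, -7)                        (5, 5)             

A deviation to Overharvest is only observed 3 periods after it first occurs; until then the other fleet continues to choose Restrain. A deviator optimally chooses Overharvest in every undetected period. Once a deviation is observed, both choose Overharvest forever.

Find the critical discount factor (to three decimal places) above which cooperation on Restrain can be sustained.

The best deviation is to choose Overharvest for all 3 undetected periods, earning 42 each, then 5 forever once detected.
Deviation value: 42(1−δ^3)/(1−δ) + 5δ^3/(1−δ); cooperation value: 18/(1−δ).
IC: 18 ≥ 42(1−δ^3) + 5δ^3 = 42 − 37δ^3.
So δ^3 ≥ 24/37, giving δ ≥ (24/37)^(1/3) ≈ 0.866.

0.866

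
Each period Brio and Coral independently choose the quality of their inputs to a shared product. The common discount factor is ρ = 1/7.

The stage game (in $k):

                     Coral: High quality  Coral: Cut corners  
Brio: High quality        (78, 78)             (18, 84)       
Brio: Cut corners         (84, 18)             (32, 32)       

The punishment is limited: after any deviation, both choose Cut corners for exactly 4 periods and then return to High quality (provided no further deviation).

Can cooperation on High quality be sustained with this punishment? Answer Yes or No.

Yes

Comparing payoff streams over the 5 periods until play realigns: cooperate → 78(1+ρ+…+ρ^4); deviate → 84 + 32(ρ+…+ρ^4).
Cooperation is sustained iff (78−32)(ρ+…+ρ^4) ≥ 84−78.
ρ+…+ρ^4 = 1/7·(1−(1/7)^4)/(1−1/7) = 0.1666, and (84−78)/(78−32) = 0.1304.
0.1666 ≥ 0.1304, so cooperation is sustainable.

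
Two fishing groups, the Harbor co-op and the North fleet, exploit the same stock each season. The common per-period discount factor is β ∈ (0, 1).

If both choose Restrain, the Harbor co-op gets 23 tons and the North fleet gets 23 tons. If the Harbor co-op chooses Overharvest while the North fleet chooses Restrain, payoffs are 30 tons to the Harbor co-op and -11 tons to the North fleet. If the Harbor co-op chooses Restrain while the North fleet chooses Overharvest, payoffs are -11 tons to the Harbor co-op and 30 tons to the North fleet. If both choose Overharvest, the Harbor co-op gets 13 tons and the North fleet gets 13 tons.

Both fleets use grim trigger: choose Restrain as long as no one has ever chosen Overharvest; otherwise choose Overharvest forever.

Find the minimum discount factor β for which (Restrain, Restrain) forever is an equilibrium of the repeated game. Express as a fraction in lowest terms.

Cooperation forever yields 23 each period: 23/(1−β).
Deviating yields 30 once, then 13 forever: 30 + 13β/(1−β).
No profitable deviation requires 23/(1−β) ≥ 30 + 13β/(1−β).
Multiplying by (1−β): 23 ≥ 30(1−β) + 13β = 30 − 17β.
So 17β ≥ 7, i.e. β ≥ 7/17.

7/17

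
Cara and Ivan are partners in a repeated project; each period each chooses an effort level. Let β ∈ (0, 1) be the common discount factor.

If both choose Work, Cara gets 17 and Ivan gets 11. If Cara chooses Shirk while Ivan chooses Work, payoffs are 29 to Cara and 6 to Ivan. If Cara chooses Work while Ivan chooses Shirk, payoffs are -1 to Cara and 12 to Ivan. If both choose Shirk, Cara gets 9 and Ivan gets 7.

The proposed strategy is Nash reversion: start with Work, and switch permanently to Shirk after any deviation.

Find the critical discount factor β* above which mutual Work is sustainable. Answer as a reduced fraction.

Cara: cooperation gives 17 each period; deviation gives 29 once then 9 forever.
  17/(1−β) ≥ 29 + 9β/(1−β) ⇒ β ≥ 12/20 = 3/5.
Ivan: cooperation gives 11 each period; deviation gives 12 once then 7 forever.
  β ≥ 1/5.
Both must hold, so the binding constraint is Cara's: β ≥ 3/5.

3/5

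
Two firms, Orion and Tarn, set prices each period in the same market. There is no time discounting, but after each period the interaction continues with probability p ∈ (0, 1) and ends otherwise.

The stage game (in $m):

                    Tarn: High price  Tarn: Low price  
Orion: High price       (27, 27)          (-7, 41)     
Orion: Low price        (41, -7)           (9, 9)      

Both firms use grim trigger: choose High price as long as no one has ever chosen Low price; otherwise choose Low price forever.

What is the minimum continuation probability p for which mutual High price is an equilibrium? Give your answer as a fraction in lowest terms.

7/16

With no time discounting, the continuation probability p plays the role of the discount factor.
Grim-trigger IC: 27/(1−p) ≥ 41 + 9p/(1−p) ⇒ p ≥ (41−27)/(41−9) = 7/16.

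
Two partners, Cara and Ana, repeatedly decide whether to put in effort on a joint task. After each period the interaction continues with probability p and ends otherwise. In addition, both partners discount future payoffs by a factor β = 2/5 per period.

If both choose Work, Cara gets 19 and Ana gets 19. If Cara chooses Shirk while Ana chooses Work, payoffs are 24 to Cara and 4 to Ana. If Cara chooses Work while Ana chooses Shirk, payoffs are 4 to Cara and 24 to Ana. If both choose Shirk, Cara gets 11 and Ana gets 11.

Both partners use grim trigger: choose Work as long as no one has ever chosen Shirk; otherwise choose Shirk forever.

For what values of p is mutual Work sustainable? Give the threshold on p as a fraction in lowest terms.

With continuation probability p and discount β, the effective per-period discount factor is βp.
Grim-trigger IC: βp ≥ (24−19)/(24−11) = 5/13.
So p ≥ (5/13)/(2/5) = 25/26.

25/26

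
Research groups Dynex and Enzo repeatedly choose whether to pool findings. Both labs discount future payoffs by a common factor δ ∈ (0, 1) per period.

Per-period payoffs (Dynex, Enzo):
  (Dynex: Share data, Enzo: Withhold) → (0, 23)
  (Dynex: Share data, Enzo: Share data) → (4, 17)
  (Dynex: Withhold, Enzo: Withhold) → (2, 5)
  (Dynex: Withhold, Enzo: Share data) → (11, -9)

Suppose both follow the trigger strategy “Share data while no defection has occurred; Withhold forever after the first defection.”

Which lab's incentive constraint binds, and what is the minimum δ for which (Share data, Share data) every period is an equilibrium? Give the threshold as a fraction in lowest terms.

For Dynex: deviation gain 11−4 = 7, per-period punishment loss 4−2 = 2. IC gives δ ≥ 7/9.
For Enzo: gain 6, loss 12 per period, so δ ≥ 6/18 = 1/3.
The tighter constraint is Dynex's, so cooperation needs δ ≥ 7/9.

Dynex; δ ≥ 7/9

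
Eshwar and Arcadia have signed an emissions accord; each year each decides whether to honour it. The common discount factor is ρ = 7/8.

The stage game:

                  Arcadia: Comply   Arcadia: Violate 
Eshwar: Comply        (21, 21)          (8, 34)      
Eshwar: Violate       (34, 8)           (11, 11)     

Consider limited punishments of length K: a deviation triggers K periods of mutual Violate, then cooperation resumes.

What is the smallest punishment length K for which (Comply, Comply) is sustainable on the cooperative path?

2

Need Σ_{k=1}^{K} ρ^k ≥ (34−21)/(21−11) = 1.3000 at ρ = 7/8.
At K = 1 the sum is 0.8750 < 1.3000; at K = 2 it is 1.6406 ≥ 1.3000.
So the minimum punishment length is K = 2.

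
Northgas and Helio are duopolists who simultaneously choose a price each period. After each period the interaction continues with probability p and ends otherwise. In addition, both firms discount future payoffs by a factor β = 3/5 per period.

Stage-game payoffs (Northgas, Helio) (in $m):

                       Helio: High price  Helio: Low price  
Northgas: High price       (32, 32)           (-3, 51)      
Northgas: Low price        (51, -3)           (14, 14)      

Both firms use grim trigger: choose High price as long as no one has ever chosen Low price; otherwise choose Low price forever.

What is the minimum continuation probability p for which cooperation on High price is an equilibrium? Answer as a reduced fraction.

95/111

With continuation probability p and discount β, the effective per-period discount factor is βp.
Grim-trigger IC: βp ≥ (51−32)/(51−14) = 19/37.
So p ≥ (19/37)/(3/5) = 95/111.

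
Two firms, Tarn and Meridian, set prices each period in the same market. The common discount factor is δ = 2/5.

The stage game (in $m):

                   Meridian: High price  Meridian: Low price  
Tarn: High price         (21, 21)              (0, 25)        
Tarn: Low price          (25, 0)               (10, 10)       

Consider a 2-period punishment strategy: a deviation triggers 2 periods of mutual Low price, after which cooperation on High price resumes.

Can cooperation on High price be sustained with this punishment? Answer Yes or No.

A one-shot deviation gives 25 now, then 10 for 2 periods, then back to 21.
Gain from deviating: (25−21) today; loss: (21−10) in each of the next 2 periods.
No-deviation condition: (21−10)(δ+…+δ^2) ≥ 25−21, i.e. δ+…+δ^2 ≥ 4/11.
At δ = 2/5: δ+…+δ^2 = 0.5600 ≥ 0.3636.
So cooperation is sustainable.

Yes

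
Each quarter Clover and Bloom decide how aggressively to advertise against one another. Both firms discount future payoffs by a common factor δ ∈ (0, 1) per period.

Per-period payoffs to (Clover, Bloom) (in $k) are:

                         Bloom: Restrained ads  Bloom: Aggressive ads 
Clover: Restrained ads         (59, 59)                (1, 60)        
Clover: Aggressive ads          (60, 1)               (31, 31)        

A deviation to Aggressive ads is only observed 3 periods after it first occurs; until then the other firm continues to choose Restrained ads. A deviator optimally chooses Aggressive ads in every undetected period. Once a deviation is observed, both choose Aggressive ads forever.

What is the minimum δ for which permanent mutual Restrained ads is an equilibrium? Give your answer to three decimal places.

0.325

The best deviation is to choose Aggressive ads for all 3 undetected periods, earning 60 each, then 31 forever once detected.
Deviation value: 60(1−δ^3)/(1−δ) + 31δ^3/(1−δ); cooperation value: 59/(1−δ).
IC: 59 ≥ 60(1−δ^3) + 31δ^3 = 60 − 29δ^3.
So δ^3 ≥ 1/29, giving δ ≥ (1/29)^(1/3) ≈ 0.325.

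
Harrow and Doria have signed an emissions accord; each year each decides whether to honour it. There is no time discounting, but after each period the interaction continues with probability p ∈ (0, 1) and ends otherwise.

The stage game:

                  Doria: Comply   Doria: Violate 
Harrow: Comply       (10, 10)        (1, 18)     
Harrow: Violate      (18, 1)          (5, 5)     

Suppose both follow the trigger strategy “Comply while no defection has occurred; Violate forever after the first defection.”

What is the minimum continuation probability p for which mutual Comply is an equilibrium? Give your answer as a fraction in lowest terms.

8/13

With no time discounting, the continuation probability p plays the role of the discount factor.
Grim-trigger IC: 10/(1−p) ≥ 18 + 5p/(1−p) ⇒ p ≥ (18−10)/(18−5) = 8/13.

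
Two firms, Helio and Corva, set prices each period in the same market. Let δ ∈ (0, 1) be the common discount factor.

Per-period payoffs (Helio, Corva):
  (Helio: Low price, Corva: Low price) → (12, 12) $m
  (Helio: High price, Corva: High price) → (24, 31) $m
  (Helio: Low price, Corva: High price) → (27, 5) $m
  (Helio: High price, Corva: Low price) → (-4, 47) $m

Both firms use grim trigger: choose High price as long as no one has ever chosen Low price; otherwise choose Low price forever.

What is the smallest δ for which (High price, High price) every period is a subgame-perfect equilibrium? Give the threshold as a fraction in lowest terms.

Helio's threshold: (27−24)/(27−12) = 1/5.
Corva's threshold: (47−31)/(47−12) = 16/35.
1/5 < 16/35, so Corva binds and δ* = 16/35.

16/35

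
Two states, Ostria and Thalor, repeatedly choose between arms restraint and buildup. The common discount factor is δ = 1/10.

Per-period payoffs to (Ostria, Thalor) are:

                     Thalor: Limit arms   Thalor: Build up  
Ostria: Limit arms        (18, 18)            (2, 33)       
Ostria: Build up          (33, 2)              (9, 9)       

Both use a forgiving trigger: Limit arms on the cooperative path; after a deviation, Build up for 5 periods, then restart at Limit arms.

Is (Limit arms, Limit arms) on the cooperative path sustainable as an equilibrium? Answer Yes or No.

Comparing payoff streams over the 6 periods until play realigns: cooperate → 18(1+δ+…+δ^5); deviate → 33 + 9(δ+…+δ^5).
Cooperation is sustained iff (18−9)(δ+…+δ^5) ≥ 33−18.
δ+…+δ^5 = 1/10·(1−(1/10)^5)/(1−1/10) = 0.1111, and (33−18)/(18−9) = 1.6667.
0.1111 < 1.6667, so cooperation is not sustainable.

No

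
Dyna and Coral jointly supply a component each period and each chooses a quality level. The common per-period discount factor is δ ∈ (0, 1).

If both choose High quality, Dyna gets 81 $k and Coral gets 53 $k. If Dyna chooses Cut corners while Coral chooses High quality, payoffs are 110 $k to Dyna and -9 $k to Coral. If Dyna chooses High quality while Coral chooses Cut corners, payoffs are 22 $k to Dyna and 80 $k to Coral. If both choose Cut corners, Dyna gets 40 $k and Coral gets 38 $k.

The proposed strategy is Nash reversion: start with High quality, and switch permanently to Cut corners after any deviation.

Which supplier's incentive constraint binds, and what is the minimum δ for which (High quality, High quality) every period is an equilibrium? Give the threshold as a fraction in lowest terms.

Coral; δ ≥ 9/14

Dyna: cooperation gives 81 each period; deviation gives 110 once then 40 forever.
  81/(1−δ) ≥ 110 + 40δ/(1−δ) ⇒ δ ≥ 29/70.
Coral: cooperation gives 53 each period; deviation gives 80 once then 38 forever.
  δ ≥ 27/42 = 9/14.
Both must hold, so the binding constraint is Coral's: δ ≥ 9/14.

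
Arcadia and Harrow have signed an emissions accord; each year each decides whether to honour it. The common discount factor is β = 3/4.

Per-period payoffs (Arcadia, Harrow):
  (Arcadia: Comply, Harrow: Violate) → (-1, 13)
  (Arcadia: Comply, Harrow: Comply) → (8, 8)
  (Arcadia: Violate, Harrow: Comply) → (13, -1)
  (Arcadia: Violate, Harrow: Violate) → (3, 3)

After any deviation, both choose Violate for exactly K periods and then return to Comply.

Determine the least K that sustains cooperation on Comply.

2

IC: β(1−β^K)/(1−β) ≥ (13−8)/(8−3) = 1.
With β = 3/4: need 1 − β^K ≥ 1·(1−3/4)/(3/4), i.e. β^K ≤ 0.6667.
Since (3/4)^1 = 0.7500 and (3/4)^2 = 0.5625, the smallest such K is 2.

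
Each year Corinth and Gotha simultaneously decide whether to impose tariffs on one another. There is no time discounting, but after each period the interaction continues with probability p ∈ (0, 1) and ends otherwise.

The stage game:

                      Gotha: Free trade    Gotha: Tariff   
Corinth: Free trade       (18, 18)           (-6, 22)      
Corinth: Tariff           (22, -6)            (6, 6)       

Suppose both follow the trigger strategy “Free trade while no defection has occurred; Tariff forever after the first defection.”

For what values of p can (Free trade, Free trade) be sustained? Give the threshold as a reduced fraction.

1/4

With no time discounting, the continuation probability p plays the role of the discount factor.
Grim-trigger IC: 18/(1−p) ≥ 22 + 6p/(1−p) ⇒ p ≥ (22−18)/(22−6) = 1/4.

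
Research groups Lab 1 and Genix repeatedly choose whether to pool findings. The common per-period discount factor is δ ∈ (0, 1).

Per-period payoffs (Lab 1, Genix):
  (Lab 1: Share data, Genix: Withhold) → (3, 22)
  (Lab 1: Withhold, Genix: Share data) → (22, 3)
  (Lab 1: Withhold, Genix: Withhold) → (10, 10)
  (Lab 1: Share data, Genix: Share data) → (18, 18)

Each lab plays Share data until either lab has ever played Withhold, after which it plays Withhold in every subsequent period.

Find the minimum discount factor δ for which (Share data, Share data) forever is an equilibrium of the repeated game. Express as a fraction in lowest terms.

Under grim trigger the critical discount factor is (T−C)/(T−P) with T = 22, C = 18, P = 10.
δ* = (22−18)/(22−10) = 4/12 = 1/3.

1/3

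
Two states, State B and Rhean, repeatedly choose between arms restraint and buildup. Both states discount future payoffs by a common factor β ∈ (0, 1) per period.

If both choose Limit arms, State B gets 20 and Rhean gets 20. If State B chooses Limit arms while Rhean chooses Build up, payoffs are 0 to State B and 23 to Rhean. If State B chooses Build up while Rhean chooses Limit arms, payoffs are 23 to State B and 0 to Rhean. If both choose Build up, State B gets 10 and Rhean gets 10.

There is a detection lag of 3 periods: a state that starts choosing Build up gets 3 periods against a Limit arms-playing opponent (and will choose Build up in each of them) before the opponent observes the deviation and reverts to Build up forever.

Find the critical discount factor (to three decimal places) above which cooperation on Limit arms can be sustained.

The best deviation is to choose Build up for all 3 undetected periods, earning 23 each, then 10 forever once detected.
Deviation value: 23(1−β^3)/(1−β) + 10β^3/(1−β); cooperation value: 20/(1−β).
IC: 20 ≥ 23(1−β^3) + 10β^3 = 23 − 13β^3.
So β^3 ≥ 3/13, giving β ≥ (3/13)^(1/3) ≈ 0.613.

0.613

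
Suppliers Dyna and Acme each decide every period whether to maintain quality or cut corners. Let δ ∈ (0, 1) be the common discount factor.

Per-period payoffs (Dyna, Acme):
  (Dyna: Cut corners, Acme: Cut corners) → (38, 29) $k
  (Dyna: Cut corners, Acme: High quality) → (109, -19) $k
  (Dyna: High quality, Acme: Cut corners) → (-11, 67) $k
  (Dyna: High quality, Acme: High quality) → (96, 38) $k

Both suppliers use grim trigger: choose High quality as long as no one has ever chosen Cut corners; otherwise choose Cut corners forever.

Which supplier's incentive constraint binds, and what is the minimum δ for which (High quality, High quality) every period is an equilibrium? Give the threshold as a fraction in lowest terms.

Dyna: cooperation gives 96 each period; deviation gives 109 once then 38 forever.
  96/(1−δ) ≥ 109 + 38δ/(1−δ) ⇒ δ ≥ 13/71.
Acme: cooperation gives 38 each period; deviation gives 67 once then 29 forever.
  δ ≥ 29/38.
Both must hold, so the binding constraint is Acme's: δ ≥ 29/38.

Acme; δ ≥ 29/38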